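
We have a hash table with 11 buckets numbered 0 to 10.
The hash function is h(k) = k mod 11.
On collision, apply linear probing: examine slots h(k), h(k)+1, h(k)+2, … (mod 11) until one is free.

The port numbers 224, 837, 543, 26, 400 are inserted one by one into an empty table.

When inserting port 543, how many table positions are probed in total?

224: h=4 => slot 4
837: h=1 => slot 1
543: h=4, probe 4,5 => slot 5
26: h=4, probe 4,5,6 => slot 6
400: h=4, probe 4,5,6,7 => slot 7
Table: [_, 837, _, _, 224, 543, 26, 400, _, _, _]

2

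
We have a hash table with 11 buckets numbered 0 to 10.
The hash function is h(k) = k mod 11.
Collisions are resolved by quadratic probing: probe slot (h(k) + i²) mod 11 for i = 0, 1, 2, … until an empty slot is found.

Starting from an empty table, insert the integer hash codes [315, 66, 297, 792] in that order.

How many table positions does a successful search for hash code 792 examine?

3

Insert 315: h=7, slot 7 empty → index 7.
Insert 66: h=0, slot 0 empty → index 0.
Insert 297: h=0, slot 0 occupied → index 1.
Insert 792: h=0, slots 0,1 occupied → index 4.
Table: [66, 297, —, —, 792, —, —, 315, —, —, —]
Lookup 792: h=0, probe 0,1,4 → found at 4.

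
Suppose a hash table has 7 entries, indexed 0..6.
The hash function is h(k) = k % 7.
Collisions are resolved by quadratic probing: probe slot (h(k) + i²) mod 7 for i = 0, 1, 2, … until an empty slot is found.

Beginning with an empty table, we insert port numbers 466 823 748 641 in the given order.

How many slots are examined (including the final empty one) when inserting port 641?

466 hashes to 4; slot 4 is free → place at 4.
823 hashes to 4; 4 taken → place at 5.
748 hashes to 6; slot 6 is free → place at 6.
641 hashes to 4; 4,5 taken → place at 1.
Table: [_, 641, _, _, 466, 823, 748]

3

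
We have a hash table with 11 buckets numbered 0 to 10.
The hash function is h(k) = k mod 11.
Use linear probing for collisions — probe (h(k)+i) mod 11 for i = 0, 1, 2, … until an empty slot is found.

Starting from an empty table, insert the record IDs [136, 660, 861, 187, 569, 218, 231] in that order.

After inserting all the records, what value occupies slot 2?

Insert 136: h=4, slot 4 empty -> index 4.
Insert 660: h=0, slot 0 empty -> index 0.
Insert 861: h=3, slot 3 empty -> index 3.
Insert 187: h=0, slot 0 occupied -> index 1.
Insert 569: h=8, slot 8 empty -> index 8.
Insert 218: h=9, slot 9 empty -> index 9.
Insert 231: h=0, slots 0,1 occupied -> index 2.
Table: [660, 187, 231, 861, 136, ∅, ∅, ∅, 569, 218, ∅]

231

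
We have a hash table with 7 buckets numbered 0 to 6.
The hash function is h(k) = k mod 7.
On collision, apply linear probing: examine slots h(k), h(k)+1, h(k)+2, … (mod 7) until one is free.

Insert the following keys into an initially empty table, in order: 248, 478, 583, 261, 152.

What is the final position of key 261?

248: h=3 → slot 3
478: h=2 → slot 2
583: h=2, probe 2,3,4 → slot 4
261: h=2, probe 2,3,4,5 → slot 5
152: h=5, probe 5,6 → slot 6
Table: [-, -, 478, 248, 583, 261, 152]

5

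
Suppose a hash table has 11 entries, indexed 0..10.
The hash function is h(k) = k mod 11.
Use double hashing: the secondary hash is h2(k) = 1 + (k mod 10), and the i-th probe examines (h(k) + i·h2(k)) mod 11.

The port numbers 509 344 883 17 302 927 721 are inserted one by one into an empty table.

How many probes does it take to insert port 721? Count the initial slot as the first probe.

509 hashes to 3; slot 3 is free -> place at 3.
344 hashes to 3, h2=5; 3 taken -> place at 8.
883 hashes to 3, h2=4; 3 taken -> place at 7.
17 hashes to 6; slot 6 is free -> place at 6.
302 hashes to 5; slot 5 is free -> place at 5.
927 hashes to 3, h2=8; 3 taken -> place at 0.
721 hashes to 6, h2=2; 6,8 taken -> place at 10.
Table: [927, -, -, 509, -, 302, 17, 883, 344, -, 721]

3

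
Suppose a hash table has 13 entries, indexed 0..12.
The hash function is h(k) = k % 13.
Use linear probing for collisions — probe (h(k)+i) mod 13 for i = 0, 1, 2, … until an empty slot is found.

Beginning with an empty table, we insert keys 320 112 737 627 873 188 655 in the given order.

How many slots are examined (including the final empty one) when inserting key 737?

320 hashes to 8; slot 8 is free → place at 8.
112 hashes to 8; 8 taken → place at 9.
737 hashes to 9; 9 taken → place at 10.
627 hashes to 3; slot 3 is free → place at 3.
873 hashes to 2; slot 2 is free → place at 2.
188 hashes to 6; slot 6 is free → place at 6.
655 hashes to 5; slot 5 is free → place at 5.
Table: [_, _, 873, 627, _, 655, 188, _, 320, 112, 737, _, _]

2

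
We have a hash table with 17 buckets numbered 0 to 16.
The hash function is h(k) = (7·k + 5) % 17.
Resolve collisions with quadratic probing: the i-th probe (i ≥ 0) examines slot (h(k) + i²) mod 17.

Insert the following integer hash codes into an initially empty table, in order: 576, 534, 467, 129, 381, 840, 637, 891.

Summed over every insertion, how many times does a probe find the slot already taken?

576 hashes to 8; slot 8 is free → place at 8.
534 hashes to 3; slot 3 is free → place at 3.
467 hashes to 10; slot 10 is free → place at 10.
129 hashes to 7; slot 7 is free → place at 7.
381 hashes to 3; 3 taken → place at 4.
840 hashes to 3; 3,4,7 taken → place at 12.
637 hashes to 10; 10 taken → place at 11.
891 hashes to 3; 3,4,7,12 taken → place at 2.
Table: [_, _, 891, 534, 381, _, _, 129, 576, _, 467, 637, 840, _, _, _, _]

9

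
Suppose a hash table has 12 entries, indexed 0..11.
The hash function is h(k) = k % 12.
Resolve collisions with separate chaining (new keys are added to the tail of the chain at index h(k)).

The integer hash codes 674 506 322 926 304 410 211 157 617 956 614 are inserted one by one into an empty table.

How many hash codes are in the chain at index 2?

Insert 674: h=2, bucket 2 empty -> new chain.
Insert 506: h=2, bucket 2 nonempty -> append to chain.
Insert 322: h=10, bucket 10 empty -> new chain.
Insert 926: h=2, bucket 2 nonempty -> append to chain.
Insert 304: h=4, bucket 4 empty -> new chain.
Insert 410: h=2, bucket 2 nonempty -> append to chain.
Insert 211: h=7, bucket 7 empty -> new chain.
Insert 157: h=1, bucket 1 empty -> new chain.
Insert 617: h=5, bucket 5 empty -> new chain.
Insert 956: h=8, bucket 8 empty -> new chain.
Insert 614: h=2, bucket 2 nonempty -> append to chain.
Final buckets:
0: -
1: 157
2: 674 -> 506 -> 926 -> 410 -> 614
3: -
4: 304
5: 617
6: -
7: 211
8: 956
9: -
10: 322
11: -

5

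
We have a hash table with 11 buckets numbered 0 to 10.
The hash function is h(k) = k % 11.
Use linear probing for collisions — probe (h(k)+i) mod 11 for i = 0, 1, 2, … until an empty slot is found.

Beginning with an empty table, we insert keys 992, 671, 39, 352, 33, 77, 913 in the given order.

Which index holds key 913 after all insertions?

5

Insert 992: h=2, slot 2 empty => index 2.
Insert 671: h=0, slot 0 empty => index 0.
Insert 39: h=6, slot 6 empty => index 6.
Insert 352: h=0, slot 0 occupied => index 1.
Insert 33: h=0, slots 0,1,2 occupied => index 3.
Insert 77: h=0, slots 0,1,2,3 occupied => index 4.
Insert 913: h=0, slots 0,1,2,3,4 occupied => index 5.
Table: [671, 352, 992, 33, 77, 913, 39, ∅, ∅, ∅, ∅]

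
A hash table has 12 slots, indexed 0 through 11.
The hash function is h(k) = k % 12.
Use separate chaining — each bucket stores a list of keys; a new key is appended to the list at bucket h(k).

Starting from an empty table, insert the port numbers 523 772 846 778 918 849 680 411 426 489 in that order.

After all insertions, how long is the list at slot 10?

Insert 523: h=7, bucket 7 empty → new chain.
Insert 772: h=4, bucket 4 empty → new chain.
Insert 846: h=6, bucket 6 empty → new chain.
Insert 778: h=10, bucket 10 empty → new chain.
Insert 918: h=6, bucket 6 nonempty → append to chain.
Insert 849: h=9, bucket 9 empty → new chain.
Insert 680: h=8, bucket 8 empty → new chain.
Insert 411: h=3, bucket 3 empty → new chain.
Insert 426: h=6, bucket 6 nonempty → append to chain.
Insert 489: h=9, bucket 9 nonempty → append to chain.
Final buckets:
0: —
1: —
2: —
3: 411
4: 772
5: —
6: 846 -> 918 -> 426
7: 523
8: 680
9: 849 -> 489
10: 778
11: —

1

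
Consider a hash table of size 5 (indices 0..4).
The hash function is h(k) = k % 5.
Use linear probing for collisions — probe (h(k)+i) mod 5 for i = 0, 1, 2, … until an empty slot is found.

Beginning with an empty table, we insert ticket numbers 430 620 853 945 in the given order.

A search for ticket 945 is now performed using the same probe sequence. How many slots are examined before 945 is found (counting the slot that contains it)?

3

430 hashes to 0; slot 0 is free => place at 0.
620 hashes to 0; 0 taken => place at 1.
853 hashes to 3; slot 3 is free => place at 3.
945 hashes to 0; 0,1 taken => place at 2.
Table: [430, 620, 945, 853, .]
Lookup 945: h=0, probe 0,1,2 → found at 2.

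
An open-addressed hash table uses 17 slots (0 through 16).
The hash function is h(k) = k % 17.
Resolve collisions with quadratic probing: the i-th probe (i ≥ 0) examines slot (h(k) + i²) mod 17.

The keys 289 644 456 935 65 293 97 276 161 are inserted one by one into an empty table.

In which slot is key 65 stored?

289: h=0 → slot 0
644: h=15 → slot 15
456: h=14 → slot 14
935: h=0, probe 0,1 → slot 1
65: h=14, probe 14,15,1,6 → slot 6
293: h=4 → slot 4
97: h=12 → slot 12
276: h=4, probe 4,5 → slot 5
161: h=8 → slot 8
Table: [289, 935, ., ., 293, 276, 65, ., 161, ., ., ., 97, ., 456, 644, .]

6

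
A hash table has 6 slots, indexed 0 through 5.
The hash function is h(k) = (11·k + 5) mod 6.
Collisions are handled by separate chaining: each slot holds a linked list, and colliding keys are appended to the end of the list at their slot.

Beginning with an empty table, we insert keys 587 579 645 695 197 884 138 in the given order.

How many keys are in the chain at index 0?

587 → bucket 0
579 → bucket 2
645 → bucket 2 (collision)
695 → bucket 0 (collision)
197 → bucket 0 (collision)
884 → bucket 3
138 → bucket 5
Final buckets:
0: 587 -> 695 -> 197
1: —
2: 579 -> 645
3: 884
4: —
5: 138

3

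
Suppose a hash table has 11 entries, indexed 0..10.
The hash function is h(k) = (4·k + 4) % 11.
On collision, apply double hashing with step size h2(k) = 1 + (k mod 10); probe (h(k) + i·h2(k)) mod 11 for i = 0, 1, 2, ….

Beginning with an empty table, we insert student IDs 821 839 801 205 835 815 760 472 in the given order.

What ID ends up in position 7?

801

Insert 821: h=10, slot 10 empty → index 10.
Insert 839: h=5, slot 5 empty → index 5.
Insert 801: h=7, slot 7 empty → index 7.
Insert 205: h=10, h2=6, slots 10,5 occupied → index 0.
Insert 835: h=0, h2=6, slot 0 occupied → index 6.
Insert 815: h=8, slot 8 empty → index 8.
Insert 760: h=8, h2=1, slot 8 occupied → index 9.
Insert 472: h=0, h2=3, slot 0 occupied → index 3.
Table: [205, ., ., 472, ., 839, 835, 801, 815, 760, 821]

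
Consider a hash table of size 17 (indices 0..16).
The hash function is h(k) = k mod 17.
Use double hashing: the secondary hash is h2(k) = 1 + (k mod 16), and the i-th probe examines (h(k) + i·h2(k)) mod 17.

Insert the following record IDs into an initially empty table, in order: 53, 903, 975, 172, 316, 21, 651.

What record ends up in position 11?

Insert 53: h=2, slot 2 empty -> index 2.
Insert 903: h=2, h2=8, slot 2 occupied -> index 10.
Insert 975: h=6, slot 6 empty -> index 6.
Insert 172: h=2, h2=13, slot 2 occupied -> index 15.
Insert 316: h=10, h2=13, slots 10,6,2,15 occupied -> index 11.
Insert 21: h=4, slot 4 empty -> index 4.
Insert 651: h=5, slot 5 empty -> index 5.
Table: [-, -, 53, -, 21, 651, 975, -, -, -, 903, 316, -, -, -, 172, -]

316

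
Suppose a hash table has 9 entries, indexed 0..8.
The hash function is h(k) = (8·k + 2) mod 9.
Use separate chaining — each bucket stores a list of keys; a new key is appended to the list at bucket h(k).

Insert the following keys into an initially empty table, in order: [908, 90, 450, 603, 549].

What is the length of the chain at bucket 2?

908 -> bucket 3
90 -> bucket 2
450 -> bucket 2 (collision)
603 -> bucket 2 (collision)
549 -> bucket 2 (collision)
Final buckets:
0: _
1: _
2: 90 -> 450 -> 603 -> 549
3: 908
4: _
5: _
6: _
7: _
8: _

4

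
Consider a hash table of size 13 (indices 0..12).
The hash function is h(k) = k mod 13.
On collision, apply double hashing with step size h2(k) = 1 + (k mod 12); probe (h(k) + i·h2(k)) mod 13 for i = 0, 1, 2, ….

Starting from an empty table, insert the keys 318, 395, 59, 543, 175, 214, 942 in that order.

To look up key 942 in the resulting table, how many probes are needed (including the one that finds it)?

2

Insert 318: h=6, slot 6 empty -> index 6.
Insert 395: h=5, slot 5 empty -> index 5.
Insert 59: h=7, slot 7 empty -> index 7.
Insert 543: h=10, slot 10 empty -> index 10.
Insert 175: h=6, h2=8, slot 6 occupied -> index 1.
Insert 214: h=6, h2=11, slot 6 occupied -> index 4.
Insert 942: h=6, h2=7, slot 6 occupied -> index 0.
Table: [942, 175, -, -, 214, 395, 318, 59, -, -, 543, -, -]
Lookup 942: h=6, h2=7, probe 6,0 → found at 0.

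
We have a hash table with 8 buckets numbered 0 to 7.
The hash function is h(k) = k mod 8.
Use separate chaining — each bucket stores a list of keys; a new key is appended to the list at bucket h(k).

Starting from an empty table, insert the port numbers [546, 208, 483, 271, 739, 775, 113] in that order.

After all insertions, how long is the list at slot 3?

2

546 → bucket 2
208 → bucket 0
483 → bucket 3
271 → bucket 7
739 → bucket 3 (collision)
775 → bucket 7 (collision)
113 → bucket 1
Final buckets:
0: 208
1: 113
2: 546
3: 483 -> 739
4: -
5: -
6: -
7: 271 -> 775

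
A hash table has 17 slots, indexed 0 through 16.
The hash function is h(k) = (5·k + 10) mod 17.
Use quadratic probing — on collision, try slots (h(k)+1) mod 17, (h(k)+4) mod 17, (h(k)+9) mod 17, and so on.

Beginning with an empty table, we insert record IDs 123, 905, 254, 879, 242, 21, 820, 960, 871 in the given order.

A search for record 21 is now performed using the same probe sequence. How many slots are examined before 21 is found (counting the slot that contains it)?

5

Insert 123: h=13, slot 13 empty → index 13.
Insert 905: h=13, slot 13 occupied → index 14.
Insert 254: h=5, slot 5 empty → index 5.
Insert 879: h=2, slot 2 empty → index 2.
Insert 242: h=13, slots 13,14 occupied → index 0.
Insert 21: h=13, slots 13,14,0,5 occupied → index 12.
Insert 820: h=13, slots 13,14,0,5,12 occupied → index 4.
Insert 960: h=16, slot 16 empty → index 16.
Insert 871: h=13, slots 13,14,0,5,12,4 occupied → index 15.
Table: [242, -, 879, -, 820, 254, -, -, -, -, -, -, 21, 123, 905, 871, 960]
Lookup 21: h=13, probe 13,14,0,5,12 → found at 12.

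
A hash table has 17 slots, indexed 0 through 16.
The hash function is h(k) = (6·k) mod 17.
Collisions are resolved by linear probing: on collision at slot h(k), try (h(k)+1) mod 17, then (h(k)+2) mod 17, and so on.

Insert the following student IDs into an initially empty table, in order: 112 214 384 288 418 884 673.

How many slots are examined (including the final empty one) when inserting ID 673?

112 hashes to 9; slot 9 is free → place at 9.
214 hashes to 9; 9 taken → place at 10.
384 hashes to 9; 9,10 taken → place at 11.
288 hashes to 11; 11 taken → place at 12.
418 hashes to 9; 9,10,11,12 taken → place at 13.
884 hashes to 0; slot 0 is free → place at 0.
673 hashes to 9; 9,10,11,12,13 taken → place at 14.
Table: [884, -, -, -, -, -, -, -, -, 112, 214, 384, 288, 418, 673, -, -]

6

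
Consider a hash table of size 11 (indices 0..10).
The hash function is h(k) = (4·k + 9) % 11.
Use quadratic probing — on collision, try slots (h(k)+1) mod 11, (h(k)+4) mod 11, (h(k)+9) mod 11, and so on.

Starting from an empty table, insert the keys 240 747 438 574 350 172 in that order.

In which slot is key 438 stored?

Insert 240: h=1, slot 1 empty -> index 1.
Insert 747: h=5, slot 5 empty -> index 5.
Insert 438: h=1, slot 1 occupied -> index 2.
Insert 574: h=6, slot 6 empty -> index 6.
Insert 350: h=1, slots 1,2,5 occupied -> index 10.
Insert 172: h=4, slot 4 empty -> index 4.
Table: [_, 240, 438, _, 172, 747, 574, _, _, _, 350]

2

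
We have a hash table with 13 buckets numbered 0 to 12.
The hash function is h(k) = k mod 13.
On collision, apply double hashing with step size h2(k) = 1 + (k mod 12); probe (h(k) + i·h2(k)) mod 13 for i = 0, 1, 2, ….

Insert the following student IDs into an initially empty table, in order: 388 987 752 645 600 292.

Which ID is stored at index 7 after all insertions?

Insert 388: h=11, slot 11 empty → index 11.
Insert 987: h=12, slot 12 empty → index 12.
Insert 752: h=11, h2=9, slot 11 occupied → index 7.
Insert 645: h=8, slot 8 empty → index 8.
Insert 600: h=2, slot 2 empty → index 2.
Insert 292: h=6, slot 6 empty → index 6.
Table: [-, -, 600, -, -, -, 292, 752, 645, -, -, 388, 987]

752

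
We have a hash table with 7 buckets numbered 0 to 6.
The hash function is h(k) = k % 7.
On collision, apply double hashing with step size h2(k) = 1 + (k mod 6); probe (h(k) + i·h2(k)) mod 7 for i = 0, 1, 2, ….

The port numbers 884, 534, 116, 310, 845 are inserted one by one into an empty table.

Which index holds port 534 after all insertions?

884 hashes to 2; slot 2 is free → place at 2.
534 hashes to 2, h2=1; 2 taken → place at 3.
116 hashes to 4; slot 4 is free → place at 4.
310 hashes to 2, h2=5; 2 taken → place at 0.
845 hashes to 5; slot 5 is free → place at 5.
Table: [310, —, 884, 534, 116, 845, —]

3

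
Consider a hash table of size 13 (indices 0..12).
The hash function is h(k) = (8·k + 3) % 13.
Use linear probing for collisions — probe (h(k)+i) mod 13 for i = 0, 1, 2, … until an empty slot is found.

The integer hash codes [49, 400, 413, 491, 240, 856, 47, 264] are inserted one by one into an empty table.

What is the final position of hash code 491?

49 hashes to 5; slot 5 is free → place at 5.
400 hashes to 5; 5 taken → place at 6.
413 hashes to 5; 5,6 taken → place at 7.
491 hashes to 5; 5,6,7 taken → place at 8.
240 hashes to 12; slot 12 is free → place at 12.
856 hashes to 0; slot 0 is free → place at 0.
47 hashes to 2; slot 2 is free → place at 2.
264 hashes to 9; slot 9 is free → place at 9.
Table: [856, —, 47, —, —, 49, 400, 413, 491, 264, —, —, 240]

8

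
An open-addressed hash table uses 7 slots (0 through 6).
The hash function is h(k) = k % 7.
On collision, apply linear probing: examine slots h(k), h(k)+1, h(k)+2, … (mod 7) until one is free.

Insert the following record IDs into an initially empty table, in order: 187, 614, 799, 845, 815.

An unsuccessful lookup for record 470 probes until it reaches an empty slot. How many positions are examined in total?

2

187 hashes to 5; slot 5 is free -> place at 5.
614 hashes to 5; 5 taken -> place at 6.
799 hashes to 1; slot 1 is free -> place at 1.
845 hashes to 5; 5,6 taken -> place at 0.
815 hashes to 3; slot 3 is free -> place at 3.
Table: [845, 799, —, 815, —, 187, 614]
Lookup 470: h=1, probe 1,2 → slot 2 empty, not found.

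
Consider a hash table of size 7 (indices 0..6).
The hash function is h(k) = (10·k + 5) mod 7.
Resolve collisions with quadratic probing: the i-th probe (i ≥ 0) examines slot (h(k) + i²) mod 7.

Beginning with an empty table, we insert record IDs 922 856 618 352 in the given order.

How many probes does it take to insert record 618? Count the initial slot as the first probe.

2

922: h=6 → slot 6
856: h=4 → slot 4
618: h=4, probe 4,5 → slot 5
352: h=4, probe 4,5,1 → slot 1
Table: [., 352, ., ., 856, 618, 922]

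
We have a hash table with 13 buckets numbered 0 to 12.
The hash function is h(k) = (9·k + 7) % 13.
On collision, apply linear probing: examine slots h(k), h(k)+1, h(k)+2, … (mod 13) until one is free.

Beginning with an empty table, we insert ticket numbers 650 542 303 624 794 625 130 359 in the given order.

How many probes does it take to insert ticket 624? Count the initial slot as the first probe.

650 hashes to 7; slot 7 is free → place at 7.
542 hashes to 10; slot 10 is free → place at 10.
303 hashes to 4; slot 4 is free → place at 4.
624 hashes to 7; 7 taken → place at 8.
794 hashes to 3; slot 3 is free → place at 3.
625 hashes to 3; 3,4 taken → place at 5.
130 hashes to 7; 7,8 taken → place at 9.
359 hashes to 1; slot 1 is free → place at 1.
Table: [—, 359, —, 794, 303, 625, —, 650, 624, 130, 542, —, —]

2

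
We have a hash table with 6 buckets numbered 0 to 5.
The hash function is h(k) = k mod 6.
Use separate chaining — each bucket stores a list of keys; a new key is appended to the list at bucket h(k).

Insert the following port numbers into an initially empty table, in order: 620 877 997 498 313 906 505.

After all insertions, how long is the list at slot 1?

Insert 620: h=2, bucket 2 empty -> new chain.
Insert 877: h=1, bucket 1 empty -> new chain.
Insert 997: h=1, bucket 1 nonempty -> append to chain.
Insert 498: h=0, bucket 0 empty -> new chain.
Insert 313: h=1, bucket 1 nonempty -> append to chain.
Insert 906: h=0, bucket 0 nonempty -> append to chain.
Insert 505: h=1, bucket 1 nonempty -> append to chain.
Final buckets:
0: 498 -> 906
1: 877 -> 997 -> 313 -> 505
2: 620
3: —
4: —
5: —

4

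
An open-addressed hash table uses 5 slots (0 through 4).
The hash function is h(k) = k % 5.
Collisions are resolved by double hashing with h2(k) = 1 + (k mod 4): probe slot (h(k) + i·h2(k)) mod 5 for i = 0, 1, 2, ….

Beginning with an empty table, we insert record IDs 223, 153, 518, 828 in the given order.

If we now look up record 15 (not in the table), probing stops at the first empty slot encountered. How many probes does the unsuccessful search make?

Insert 223: h=3, slot 3 empty -> index 3.
Insert 153: h=3, h2=2, slot 3 occupied -> index 0.
Insert 518: h=3, h2=3, slot 3 occupied -> index 1.
Insert 828: h=3, h2=1, slot 3 occupied -> index 4.
Table: [153, 518, _, 223, 828]
Lookup 15: h=0, h2=4, probe 0,4,3,2 → slot 2 empty, not found.

4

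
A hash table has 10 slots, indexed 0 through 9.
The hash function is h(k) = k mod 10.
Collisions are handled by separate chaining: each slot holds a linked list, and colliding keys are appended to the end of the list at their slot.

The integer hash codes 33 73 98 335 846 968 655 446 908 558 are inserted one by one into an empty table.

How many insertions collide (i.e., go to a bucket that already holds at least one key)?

Insert 33: h=3, bucket 3 empty → new chain.
Insert 73: h=3, bucket 3 nonempty → append to chain.
Insert 98: h=8, bucket 8 empty → new chain.
Insert 335: h=5, bucket 5 empty → new chain.
Insert 846: h=6, bucket 6 empty → new chain.
Insert 968: h=8, bucket 8 nonempty → append to chain.
Insert 655: h=5, bucket 5 nonempty → append to chain.
Insert 446: h=6, bucket 6 nonempty → append to chain.
Insert 908: h=8, bucket 8 nonempty → append to chain.
Insert 558: h=8, bucket 8 nonempty → append to chain.
Final buckets:
0: —
1: —
2: —
3: 33 -> 73
4: —
5: 335 -> 655
6: 846 -> 446
7: —
8: 98 -> 968 -> 908 -> 558
9: —

6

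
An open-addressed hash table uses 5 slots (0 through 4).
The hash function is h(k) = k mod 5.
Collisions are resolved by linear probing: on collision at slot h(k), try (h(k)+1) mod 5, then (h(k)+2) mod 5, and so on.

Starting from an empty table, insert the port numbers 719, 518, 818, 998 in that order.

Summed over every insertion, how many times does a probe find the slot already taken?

5

Insert 719: h=4, slot 4 empty -> index 4.
Insert 518: h=3, slot 3 empty -> index 3.
Insert 818: h=3, slots 3,4 occupied -> index 0.
Insert 998: h=3, slots 3,4,0 occupied -> index 1.
Table: [818, 998, ., 518, 719]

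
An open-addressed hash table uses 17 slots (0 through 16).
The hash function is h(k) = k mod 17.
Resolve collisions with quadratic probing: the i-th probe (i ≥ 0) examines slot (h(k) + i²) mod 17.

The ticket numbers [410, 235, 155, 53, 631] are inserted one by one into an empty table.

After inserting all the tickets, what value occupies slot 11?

Insert 410: h=2, slot 2 empty => index 2.
Insert 235: h=14, slot 14 empty => index 14.
Insert 155: h=2, slot 2 occupied => index 3.
Insert 53: h=2, slots 2,3 occupied => index 6.
Insert 631: h=2, slots 2,3,6 occupied => index 11.
Table: [-, -, 410, 155, -, -, 53, -, -, -, -, 631, -, -, 235, -, -]

631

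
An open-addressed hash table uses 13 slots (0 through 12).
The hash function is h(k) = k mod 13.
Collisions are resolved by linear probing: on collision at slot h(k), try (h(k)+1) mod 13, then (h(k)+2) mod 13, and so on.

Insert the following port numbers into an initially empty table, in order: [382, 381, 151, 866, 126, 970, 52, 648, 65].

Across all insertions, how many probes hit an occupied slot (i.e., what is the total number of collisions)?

7

Insert 382: h=5, slot 5 empty => index 5.
Insert 381: h=4, slot 4 empty => index 4.
Insert 151: h=8, slot 8 empty => index 8.
Insert 866: h=8, slot 8 occupied => index 9.
Insert 126: h=9, slot 9 occupied => index 10.
Insert 970: h=8, slots 8,9,10 occupied => index 11.
Insert 52: h=0, slot 0 empty => index 0.
Insert 648: h=11, slot 11 occupied => index 12.
Insert 65: h=0, slot 0 occupied => index 1.
Table: [52, 65, —, —, 381, 382, —, —, 151, 866, 126, 970, 648]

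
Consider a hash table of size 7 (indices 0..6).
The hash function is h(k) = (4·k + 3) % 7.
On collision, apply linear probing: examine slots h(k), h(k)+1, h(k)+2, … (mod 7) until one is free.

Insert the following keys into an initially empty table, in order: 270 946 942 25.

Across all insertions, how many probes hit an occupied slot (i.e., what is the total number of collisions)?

4

270: h=5 -> slot 5
946: h=0 -> slot 0
942: h=5, probe 5,6 -> slot 6
25: h=5, probe 5,6,0,1 -> slot 1
Table: [946, 25, _, _, _, 270, 942]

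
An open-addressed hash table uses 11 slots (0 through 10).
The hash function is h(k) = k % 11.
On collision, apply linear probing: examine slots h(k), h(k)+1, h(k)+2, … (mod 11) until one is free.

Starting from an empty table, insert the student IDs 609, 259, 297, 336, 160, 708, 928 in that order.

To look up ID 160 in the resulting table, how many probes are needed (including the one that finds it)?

3

609: h=4 => slot 4
259: h=6 => slot 6
297: h=0 => slot 0
336: h=6, probe 6,7 => slot 7
160: h=6, probe 6,7,8 => slot 8
708: h=4, probe 4,5 => slot 5
928: h=4, probe 4,5,6,7,8,9 => slot 9
Table: [297, -, -, -, 609, 708, 259, 336, 160, 928, -]
Lookup 160: h=6, probe 6,7,8 → found at 8.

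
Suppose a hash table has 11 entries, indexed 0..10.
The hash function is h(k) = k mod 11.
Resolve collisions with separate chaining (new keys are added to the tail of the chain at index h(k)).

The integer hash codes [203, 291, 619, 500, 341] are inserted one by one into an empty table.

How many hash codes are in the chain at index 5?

Insert 203: h=5, bucket 5 empty → new chain.
Insert 291: h=5, bucket 5 nonempty → append to chain.
Insert 619: h=3, bucket 3 empty → new chain.
Insert 500: h=5, bucket 5 nonempty → append to chain.
Insert 341: h=0, bucket 0 empty → new chain.
Final buckets:
0: 341
1: -
2: -
3: 619
4: -
5: 203 -> 291 -> 500
6: -
7: -
8: -
9: -
10: -

3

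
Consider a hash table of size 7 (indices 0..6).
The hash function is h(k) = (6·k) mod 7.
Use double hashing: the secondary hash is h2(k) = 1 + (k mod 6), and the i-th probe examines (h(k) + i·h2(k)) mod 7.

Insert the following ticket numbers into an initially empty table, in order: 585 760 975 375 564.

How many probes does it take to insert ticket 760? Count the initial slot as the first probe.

2

585 hashes to 3; slot 3 is free => place at 3.
760 hashes to 3, h2=5; 3 taken => place at 1.
975 hashes to 5; slot 5 is free => place at 5.
375 hashes to 3, h2=4; 3 taken => place at 0.
564 hashes to 3, h2=1; 3 taken => place at 4.
Table: [375, 760, -, 585, 564, 975, -]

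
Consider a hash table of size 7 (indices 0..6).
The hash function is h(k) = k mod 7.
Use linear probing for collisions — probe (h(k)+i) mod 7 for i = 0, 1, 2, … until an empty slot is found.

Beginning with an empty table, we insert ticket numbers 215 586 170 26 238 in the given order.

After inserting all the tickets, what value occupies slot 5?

215

Insert 215: h=5, slot 5 empty -> index 5.
Insert 586: h=5, slot 5 occupied -> index 6.
Insert 170: h=2, slot 2 empty -> index 2.
Insert 26: h=5, slots 5,6 occupied -> index 0.
Insert 238: h=0, slot 0 occupied -> index 1.
Table: [26, 238, 170, -, -, 215, 586]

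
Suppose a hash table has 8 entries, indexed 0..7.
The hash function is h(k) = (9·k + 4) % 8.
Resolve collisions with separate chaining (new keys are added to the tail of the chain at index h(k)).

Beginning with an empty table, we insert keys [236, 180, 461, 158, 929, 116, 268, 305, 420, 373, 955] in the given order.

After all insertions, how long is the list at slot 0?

5

236 -> bucket 0
180 -> bucket 0 (collision)
461 -> bucket 1
158 -> bucket 2
929 -> bucket 5
116 -> bucket 0 (collision)
268 -> bucket 0 (collision)
305 -> bucket 5 (collision)
420 -> bucket 0 (collision)
373 -> bucket 1 (collision)
955 -> bucket 7
Final buckets:
0: 236 -> 180 -> 116 -> 268 -> 420
1: 461 -> 373
2: 158
3: -
4: -
5: 929 -> 305
6: -
7: 955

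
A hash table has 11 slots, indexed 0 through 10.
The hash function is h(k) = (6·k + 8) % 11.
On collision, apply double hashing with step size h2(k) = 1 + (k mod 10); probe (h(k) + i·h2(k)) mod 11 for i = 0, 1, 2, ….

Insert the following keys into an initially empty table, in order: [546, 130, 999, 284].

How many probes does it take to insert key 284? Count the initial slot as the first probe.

2

546: h=6 -> slot 6
130: h=7 -> slot 7
999: h=7, h2=10, probe 7,6,5 -> slot 5
284: h=7, h2=5, probe 7,1 -> slot 1
Table: [—, 284, —, —, —, 999, 546, 130, —, —, —]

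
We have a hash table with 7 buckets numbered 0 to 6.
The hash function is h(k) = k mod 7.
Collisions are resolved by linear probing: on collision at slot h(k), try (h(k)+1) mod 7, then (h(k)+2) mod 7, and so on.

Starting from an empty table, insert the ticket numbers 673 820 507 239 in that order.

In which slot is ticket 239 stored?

673 hashes to 1; slot 1 is free -> place at 1.
820 hashes to 1; 1 taken -> place at 2.
507 hashes to 3; slot 3 is free -> place at 3.
239 hashes to 1; 1,2,3 taken -> place at 4.
Table: [—, 673, 820, 507, 239, —, —]

4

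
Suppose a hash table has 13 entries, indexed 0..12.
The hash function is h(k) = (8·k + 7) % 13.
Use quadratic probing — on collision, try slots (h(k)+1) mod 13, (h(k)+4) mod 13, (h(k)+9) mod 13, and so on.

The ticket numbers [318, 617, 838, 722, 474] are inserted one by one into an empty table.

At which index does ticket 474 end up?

12

Insert 318: h=3, slot 3 empty => index 3.
Insert 617: h=3, slot 3 occupied => index 4.
Insert 838: h=3, slots 3,4 occupied => index 7.
Insert 722: h=11, slot 11 empty => index 11.
Insert 474: h=3, slots 3,4,7 occupied => index 12.
Table: [—, —, —, 318, 617, —, —, 838, —, —, —, 722, 474]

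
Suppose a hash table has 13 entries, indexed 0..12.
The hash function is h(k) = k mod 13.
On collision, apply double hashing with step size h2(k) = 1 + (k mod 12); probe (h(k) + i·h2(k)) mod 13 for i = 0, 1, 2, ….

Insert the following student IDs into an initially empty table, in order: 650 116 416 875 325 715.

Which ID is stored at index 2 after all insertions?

325

650 hashes to 0; slot 0 is free => place at 0.
116 hashes to 12; slot 12 is free => place at 12.
416 hashes to 0, h2=9; 0 taken => place at 9.
875 hashes to 4; slot 4 is free => place at 4.
325 hashes to 0, h2=2; 0 taken => place at 2.
715 hashes to 0, h2=8; 0 taken => place at 8.
Table: [650, ∅, 325, ∅, 875, ∅, ∅, ∅, 715, 416, ∅, ∅, 116]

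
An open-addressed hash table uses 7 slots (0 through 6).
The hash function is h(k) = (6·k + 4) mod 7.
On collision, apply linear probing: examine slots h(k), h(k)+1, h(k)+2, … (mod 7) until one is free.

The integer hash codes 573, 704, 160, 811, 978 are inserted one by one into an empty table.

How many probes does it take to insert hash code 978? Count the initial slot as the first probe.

4

573 hashes to 5; slot 5 is free -> place at 5.
704 hashes to 0; slot 0 is free -> place at 0.
160 hashes to 5; 5 taken -> place at 6.
811 hashes to 5; 5,6,0 taken -> place at 1.
978 hashes to 6; 6,0,1 taken -> place at 2.
Table: [704, 811, 978, ., ., 573, 160]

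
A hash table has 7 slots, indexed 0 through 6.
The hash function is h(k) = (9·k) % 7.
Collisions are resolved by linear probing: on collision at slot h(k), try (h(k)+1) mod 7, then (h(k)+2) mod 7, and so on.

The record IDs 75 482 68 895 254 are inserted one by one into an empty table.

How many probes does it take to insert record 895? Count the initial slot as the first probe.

2

75 hashes to 3; slot 3 is free => place at 3.
482 hashes to 5; slot 5 is free => place at 5.
68 hashes to 3; 3 taken => place at 4.
895 hashes to 5; 5 taken => place at 6.
254 hashes to 4; 4,5,6 taken => place at 0.
Table: [254, —, —, 75, 68, 482, 895]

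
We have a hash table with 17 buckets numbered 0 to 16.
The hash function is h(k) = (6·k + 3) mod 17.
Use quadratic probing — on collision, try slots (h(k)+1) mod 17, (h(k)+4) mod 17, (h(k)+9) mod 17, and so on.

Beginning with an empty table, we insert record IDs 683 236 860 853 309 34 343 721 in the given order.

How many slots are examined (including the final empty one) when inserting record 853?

Insert 683: h=4, slot 4 empty → index 4.
Insert 236: h=8, slot 8 empty → index 8.
Insert 860: h=12, slot 12 empty → index 12.
Insert 853: h=4, slot 4 occupied → index 5.
Insert 309: h=4, slots 4,5,8 occupied → index 13.
Insert 34: h=3, slot 3 empty → index 3.
Insert 343: h=4, slots 4,5,8,13,3,12 occupied → index 6.
Insert 721: h=11, slot 11 empty → index 11.
Table: [-, -, -, 34, 683, 853, 343, -, 236, -, -, 721, 860, 309, -, -, -]

2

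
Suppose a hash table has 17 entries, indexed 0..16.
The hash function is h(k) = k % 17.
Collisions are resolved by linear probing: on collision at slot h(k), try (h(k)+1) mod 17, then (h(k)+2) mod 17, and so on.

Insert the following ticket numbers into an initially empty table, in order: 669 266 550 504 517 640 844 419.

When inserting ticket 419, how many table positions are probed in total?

Insert 669: h=6, slot 6 empty -> index 6.
Insert 266: h=11, slot 11 empty -> index 11.
Insert 550: h=6, slot 6 occupied -> index 7.
Insert 504: h=11, slot 11 occupied -> index 12.
Insert 517: h=7, slot 7 occupied -> index 8.
Insert 640: h=11, slots 11,12 occupied -> index 13.
Insert 844: h=11, slots 11,12,13 occupied -> index 14.
Insert 419: h=11, slots 11,12,13,14 occupied -> index 15.
Table: [∅, ∅, ∅, ∅, ∅, ∅, 669, 550, 517, ∅, ∅, 266, 504, 640, 844, 419, ∅]

5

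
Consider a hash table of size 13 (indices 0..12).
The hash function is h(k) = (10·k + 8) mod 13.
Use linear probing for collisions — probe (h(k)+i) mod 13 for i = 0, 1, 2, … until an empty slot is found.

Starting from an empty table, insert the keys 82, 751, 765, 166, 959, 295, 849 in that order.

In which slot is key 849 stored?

82 hashes to 9; slot 9 is free → place at 9.
751 hashes to 4; slot 4 is free → place at 4.
765 hashes to 1; slot 1 is free → place at 1.
166 hashes to 4; 4 taken → place at 5.
959 hashes to 4; 4,5 taken → place at 6.
295 hashes to 7; slot 7 is free → place at 7.
849 hashes to 9; 9 taken → place at 10.
Table: [∅, 765, ∅, ∅, 751, 166, 959, 295, ∅, 82, 849, ∅, ∅]

10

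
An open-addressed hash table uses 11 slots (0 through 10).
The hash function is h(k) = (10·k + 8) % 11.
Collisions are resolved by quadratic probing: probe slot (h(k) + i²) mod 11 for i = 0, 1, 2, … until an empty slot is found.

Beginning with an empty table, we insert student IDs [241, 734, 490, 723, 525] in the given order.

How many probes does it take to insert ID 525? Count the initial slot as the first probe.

241: h=9 -> slot 9
734: h=0 -> slot 0
490: h=2 -> slot 2
723: h=0, probe 0,1 -> slot 1
525: h=0, probe 0,1,4 -> slot 4
Table: [734, 723, 490, —, 525, —, —, —, —, 241, —]

3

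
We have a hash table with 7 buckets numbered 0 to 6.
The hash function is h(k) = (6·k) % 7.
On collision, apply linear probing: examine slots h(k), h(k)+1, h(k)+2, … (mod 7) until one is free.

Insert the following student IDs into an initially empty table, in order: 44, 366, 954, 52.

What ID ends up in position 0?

Insert 44: h=5, slot 5 empty => index 5.
Insert 366: h=5, slot 5 occupied => index 6.
Insert 954: h=5, slots 5,6 occupied => index 0.
Insert 52: h=4, slot 4 empty => index 4.
Table: [954, ∅, ∅, ∅, 52, 44, 366]

954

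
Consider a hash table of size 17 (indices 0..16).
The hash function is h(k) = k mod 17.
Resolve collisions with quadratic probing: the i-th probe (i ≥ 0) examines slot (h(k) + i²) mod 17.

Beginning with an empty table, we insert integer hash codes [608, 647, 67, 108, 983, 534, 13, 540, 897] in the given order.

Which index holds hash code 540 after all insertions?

5

Insert 608: h=13, slot 13 empty => index 13.
Insert 647: h=1, slot 1 empty => index 1.
Insert 67: h=16, slot 16 empty => index 16.
Insert 108: h=6, slot 6 empty => index 6.
Insert 983: h=14, slot 14 empty => index 14.
Insert 534: h=7, slot 7 empty => index 7.
Insert 13: h=13, slots 13,14 occupied => index 0.
Insert 540: h=13, slots 13,14,0 occupied => index 5.
Insert 897: h=13, slots 13,14,0,5 occupied => index 12.
Table: [13, 647, —, —, —, 540, 108, 534, —, —, —, —, 897, 608, 983, —, 67]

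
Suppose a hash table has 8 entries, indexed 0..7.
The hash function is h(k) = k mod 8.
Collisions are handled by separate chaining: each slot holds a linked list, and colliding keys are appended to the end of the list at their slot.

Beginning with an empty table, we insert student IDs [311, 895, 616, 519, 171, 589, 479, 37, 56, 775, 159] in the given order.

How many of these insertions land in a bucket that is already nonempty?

7

311 -> bucket 7
895 -> bucket 7 (collision)
616 -> bucket 0
519 -> bucket 7 (collision)
171 -> bucket 3
589 -> bucket 5
479 -> bucket 7 (collision)
37 -> bucket 5 (collision)
56 -> bucket 0 (collision)
775 -> bucket 7 (collision)
159 -> bucket 7 (collision)
Final buckets:
0: 616 -> 56
1: _
2: _
3: 171
4: _
5: 589 -> 37
6: _
7: 311 -> 895 -> 519 -> 479 -> 775 -> 159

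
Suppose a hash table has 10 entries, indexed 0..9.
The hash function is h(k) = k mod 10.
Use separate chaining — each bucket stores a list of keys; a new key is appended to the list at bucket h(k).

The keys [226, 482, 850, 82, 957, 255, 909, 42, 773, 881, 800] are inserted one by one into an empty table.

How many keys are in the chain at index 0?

2

Insert 226: h=6, bucket 6 empty → new chain.
Insert 482: h=2, bucket 2 empty → new chain.
Insert 850: h=0, bucket 0 empty → new chain.
Insert 82: h=2, bucket 2 nonempty → append to chain.
Insert 957: h=7, bucket 7 empty → new chain.
Insert 255: h=5, bucket 5 empty → new chain.
Insert 909: h=9, bucket 9 empty → new chain.
Insert 42: h=2, bucket 2 nonempty → append to chain.
Insert 773: h=3, bucket 3 empty → new chain.
Insert 881: h=1, bucket 1 empty → new chain.
Insert 800: h=0, bucket 0 nonempty → append to chain.
Final buckets:
0: 850 -> 800
1: 881
2: 482 -> 82 -> 42
3: 773
4: ∅
5: 255
6: 226
7: 957
8: ∅
9: 909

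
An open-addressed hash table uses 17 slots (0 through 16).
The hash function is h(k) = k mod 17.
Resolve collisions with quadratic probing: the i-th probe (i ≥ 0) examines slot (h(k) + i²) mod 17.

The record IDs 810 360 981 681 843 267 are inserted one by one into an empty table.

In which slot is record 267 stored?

810 hashes to 11; slot 11 is free -> place at 11.
360 hashes to 3; slot 3 is free -> place at 3.
981 hashes to 12; slot 12 is free -> place at 12.
681 hashes to 1; slot 1 is free -> place at 1.
843 hashes to 10; slot 10 is free -> place at 10.
267 hashes to 12; 12 taken -> place at 13.
Table: [., 681, ., 360, ., ., ., ., ., ., 843, 810, 981, 267, ., ., .]

13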